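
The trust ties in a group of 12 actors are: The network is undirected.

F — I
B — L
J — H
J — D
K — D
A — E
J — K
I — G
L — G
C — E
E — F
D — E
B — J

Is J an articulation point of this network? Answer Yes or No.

Yes

Removing J leaves {H} with no path to {A, B, C, D, E, F, G, I, K, and L}, so the network splits into 2 components. J is a cut vertex.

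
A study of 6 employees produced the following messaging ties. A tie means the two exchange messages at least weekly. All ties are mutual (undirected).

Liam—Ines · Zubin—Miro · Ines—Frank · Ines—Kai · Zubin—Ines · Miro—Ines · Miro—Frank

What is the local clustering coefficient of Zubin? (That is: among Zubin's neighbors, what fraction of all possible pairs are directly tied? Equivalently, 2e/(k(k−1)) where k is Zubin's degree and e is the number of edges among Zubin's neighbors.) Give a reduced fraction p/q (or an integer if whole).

1

Zubin's neighbors: Ines and Miro (k = 2).
Possible neighbor pairs: C(2,2) = 1. Edges among them: Ines–Miro → e = 1.
Clustering(Zubin) = 1/1.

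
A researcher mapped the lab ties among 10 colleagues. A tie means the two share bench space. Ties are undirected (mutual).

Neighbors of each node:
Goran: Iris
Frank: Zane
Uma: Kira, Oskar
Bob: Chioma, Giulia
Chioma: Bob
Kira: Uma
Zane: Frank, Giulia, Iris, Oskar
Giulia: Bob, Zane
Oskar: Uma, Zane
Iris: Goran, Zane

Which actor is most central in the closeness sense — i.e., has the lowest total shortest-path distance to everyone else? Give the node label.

Farness (sum of distances to all others) for each node — Bob:26, Chioma:34, Frank:24, Giulia:20, Goran:30, Iris:22, Kira:34, Oskar:20, Uma:26, Zane:16.
The smallest farness is 16, for Zane, so Zane has the highest closeness.

Zane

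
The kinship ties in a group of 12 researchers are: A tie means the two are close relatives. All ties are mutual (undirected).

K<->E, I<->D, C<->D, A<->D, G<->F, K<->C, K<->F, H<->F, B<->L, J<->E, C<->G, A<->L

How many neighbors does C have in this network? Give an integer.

3

C is directly tied to D, G, and K. That is 3 neighbors, so the degree of C is 3.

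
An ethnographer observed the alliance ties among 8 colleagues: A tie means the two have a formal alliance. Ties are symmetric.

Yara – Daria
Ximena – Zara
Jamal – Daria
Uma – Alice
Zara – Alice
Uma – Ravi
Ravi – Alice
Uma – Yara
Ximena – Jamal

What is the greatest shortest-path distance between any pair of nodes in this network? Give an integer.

4

Eccentricity of each node (its greatest distance to any other): Alice:3, Daria:3, Jamal:4, Ravi:4, Uma:3, Ximena:3, Yara:3, Zara:3.
The maximum eccentricity is 4, realized for instance by the pair Jamal–Ravi via Jamal – Ximena – Zara – Alice – Ravi. So the diameter is 4.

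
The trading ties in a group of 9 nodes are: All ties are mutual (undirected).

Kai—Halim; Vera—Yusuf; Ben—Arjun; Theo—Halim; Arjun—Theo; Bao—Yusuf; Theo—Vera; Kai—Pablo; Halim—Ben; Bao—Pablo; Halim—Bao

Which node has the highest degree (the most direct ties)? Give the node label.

Halim

Degrees — Arjun:2, Bao:3, Ben:2, Halim:4, Kai:2, Pablo:2, Theo:3, Vera:2, Yusuf:2.
The maximum is 4, attained only by Halim.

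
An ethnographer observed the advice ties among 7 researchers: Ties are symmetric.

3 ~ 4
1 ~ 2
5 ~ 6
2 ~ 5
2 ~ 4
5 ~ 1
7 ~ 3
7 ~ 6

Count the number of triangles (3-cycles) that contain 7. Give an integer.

7's neighbors are 3 and 6, but none of them are tied to each other, so no triangle contains 7.

0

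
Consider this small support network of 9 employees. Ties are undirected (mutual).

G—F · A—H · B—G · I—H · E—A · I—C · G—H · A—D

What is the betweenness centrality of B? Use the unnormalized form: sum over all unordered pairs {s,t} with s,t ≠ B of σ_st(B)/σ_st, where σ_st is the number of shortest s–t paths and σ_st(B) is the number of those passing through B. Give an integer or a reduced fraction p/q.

No shortest path between any pair of other nodes passes through B.
Summing the contributions gives betweenness(B) = 0.

0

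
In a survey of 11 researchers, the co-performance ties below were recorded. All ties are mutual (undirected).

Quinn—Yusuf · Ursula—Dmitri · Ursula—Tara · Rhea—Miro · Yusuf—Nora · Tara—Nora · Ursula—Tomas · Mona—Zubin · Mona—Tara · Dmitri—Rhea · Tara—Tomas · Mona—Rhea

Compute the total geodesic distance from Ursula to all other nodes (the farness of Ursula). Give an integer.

Distances from Ursula: Dmitri:1, Miro:3, Mona:2, Nora:2, Quinn:4, Rhea:2, Tara:1, Tomas:1, Yusuf:3, Zubin:3.
Sum = 1 + 3 + 2 + 2 + 4 + 2 + 1 + 1 + 3 + 3 = 22.

22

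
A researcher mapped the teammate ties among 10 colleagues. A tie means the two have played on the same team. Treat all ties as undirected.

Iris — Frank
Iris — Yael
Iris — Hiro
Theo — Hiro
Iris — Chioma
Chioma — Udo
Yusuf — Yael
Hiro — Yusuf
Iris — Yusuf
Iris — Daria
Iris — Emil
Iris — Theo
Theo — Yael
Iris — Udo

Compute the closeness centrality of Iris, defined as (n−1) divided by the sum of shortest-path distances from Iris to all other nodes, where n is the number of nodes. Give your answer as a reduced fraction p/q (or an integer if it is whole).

Distances from Iris: Chioma:1, Daria:1, Emil:1, Frank:1, Hiro:1, Theo:1, Udo:1, Yael:1, Yusuf:1. Sum = 9.
n = 10, so closeness = 9/9 = 1.

1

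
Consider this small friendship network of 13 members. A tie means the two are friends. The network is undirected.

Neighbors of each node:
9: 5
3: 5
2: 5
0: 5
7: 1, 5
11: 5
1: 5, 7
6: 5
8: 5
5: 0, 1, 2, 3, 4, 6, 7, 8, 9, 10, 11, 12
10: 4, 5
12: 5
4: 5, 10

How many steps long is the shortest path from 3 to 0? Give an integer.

One shortest route is 3 – 5 – 0, which uses 2 edges, and 3 and 0 are not directly tied, so nothing shorter exists. So d(3,0) = 2.

2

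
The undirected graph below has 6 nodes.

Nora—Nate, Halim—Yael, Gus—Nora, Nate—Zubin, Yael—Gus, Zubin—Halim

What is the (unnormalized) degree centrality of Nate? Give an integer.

Nate is directly tied to Nora and Zubin. That is 2 neighbors, so the degree of Nate is 2.

2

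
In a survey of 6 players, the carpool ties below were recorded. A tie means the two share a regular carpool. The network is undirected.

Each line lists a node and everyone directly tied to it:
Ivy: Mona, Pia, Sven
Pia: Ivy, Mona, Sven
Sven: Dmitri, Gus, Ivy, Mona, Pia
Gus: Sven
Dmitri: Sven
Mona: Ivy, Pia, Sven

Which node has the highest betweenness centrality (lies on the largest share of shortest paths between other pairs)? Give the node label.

Sven

Unnormalized betweenness of each node: Dmitri:0, Gus:0, Ivy:0, Mona:0, Pia:0, Sven:7.
Sven has the largest value, 7, making it the main broker — the node through which the most shortest paths run.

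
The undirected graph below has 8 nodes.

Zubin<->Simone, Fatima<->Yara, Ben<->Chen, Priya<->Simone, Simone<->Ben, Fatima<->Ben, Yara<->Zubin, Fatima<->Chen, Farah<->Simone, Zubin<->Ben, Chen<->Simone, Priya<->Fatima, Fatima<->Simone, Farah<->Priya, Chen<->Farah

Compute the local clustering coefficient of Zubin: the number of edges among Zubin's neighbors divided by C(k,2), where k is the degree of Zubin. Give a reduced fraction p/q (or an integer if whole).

Zubin's neighbors: Ben, Simone, and Yara (k = 3).
Possible neighbor pairs: C(3,2) = 3. Edges among them: Ben–Simone → e = 1.
Clustering(Zubin) = 1/3.

1/3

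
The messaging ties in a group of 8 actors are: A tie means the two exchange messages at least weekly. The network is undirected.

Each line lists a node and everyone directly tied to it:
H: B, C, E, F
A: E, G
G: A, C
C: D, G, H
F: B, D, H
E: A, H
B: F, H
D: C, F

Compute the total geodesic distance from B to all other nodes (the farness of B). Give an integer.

Distances from B: A:3, C:2, D:2, E:2, F:1, G:3, H:1.
Sum = 3 + 2 + 2 + 2 + 1 + 3 + 1 = 14.

14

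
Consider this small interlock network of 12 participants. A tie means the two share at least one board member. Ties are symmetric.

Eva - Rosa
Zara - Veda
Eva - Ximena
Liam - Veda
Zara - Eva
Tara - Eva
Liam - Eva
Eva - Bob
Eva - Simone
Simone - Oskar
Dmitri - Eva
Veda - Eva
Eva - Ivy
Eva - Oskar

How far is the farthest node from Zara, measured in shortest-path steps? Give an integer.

2

Distances from Zara: Bob:2, Dmitri:2, Eva:1, Ivy:2, Liam:2, Oskar:2, Rosa:2, Simone:2, Tara:2, Veda:1, Ximena:2.
The largest is 2 (to Oskar, Simone, Liam, Rosa, Bob, Tara, Ivy, Dmitri, and Ximena), so the eccentricity of Zara is 2.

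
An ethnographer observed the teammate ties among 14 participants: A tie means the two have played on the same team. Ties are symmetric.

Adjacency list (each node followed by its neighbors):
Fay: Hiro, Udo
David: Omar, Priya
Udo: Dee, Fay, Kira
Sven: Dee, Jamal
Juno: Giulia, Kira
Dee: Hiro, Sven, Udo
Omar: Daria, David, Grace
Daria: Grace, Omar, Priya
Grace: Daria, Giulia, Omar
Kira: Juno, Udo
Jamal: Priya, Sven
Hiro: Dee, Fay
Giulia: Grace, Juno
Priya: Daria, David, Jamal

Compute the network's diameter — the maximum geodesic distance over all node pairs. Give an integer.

6

Eccentricity of each node (its greatest distance to any other): Daria:6, David:6, Dee:5, Fay:6, Giulia:5, Grace:6, Hiro:6, Jamal:5, Juno:5, Kira:5, Omar:6, Priya:5, Sven:5, Udo:5.
The maximum eccentricity is 6, realized for instance by the pair Omar–Fay via Omar – Grace – Giulia – Juno – Kira – Udo – Fay. So the diameter is 6.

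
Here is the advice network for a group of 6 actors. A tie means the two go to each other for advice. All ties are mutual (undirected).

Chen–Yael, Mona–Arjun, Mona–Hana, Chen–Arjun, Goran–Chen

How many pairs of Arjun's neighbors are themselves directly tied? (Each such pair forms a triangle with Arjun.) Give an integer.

0

Arjun's neighbors are Chen and Mona, but none of them are tied to each other, so no triangle contains Arjun.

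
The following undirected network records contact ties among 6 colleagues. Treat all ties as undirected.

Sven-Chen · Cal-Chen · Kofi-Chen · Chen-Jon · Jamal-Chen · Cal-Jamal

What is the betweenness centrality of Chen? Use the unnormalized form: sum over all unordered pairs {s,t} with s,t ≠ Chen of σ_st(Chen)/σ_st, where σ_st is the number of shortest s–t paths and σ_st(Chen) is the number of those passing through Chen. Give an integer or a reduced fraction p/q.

Pairs whose geodesics pass through Chen — Jamal–Kofi: 1; Jamal–Jon: 1; Jamal–Sven: 1; Kofi–Jon: 1; Kofi–Sven: 1; Kofi–Cal: 1; Jon–Sven: 1; Jon–Cal: 1; Sven–Cal: 1.
All other pairs contribute 0.
Summing the contributions gives betweenness(Chen) = 9.

9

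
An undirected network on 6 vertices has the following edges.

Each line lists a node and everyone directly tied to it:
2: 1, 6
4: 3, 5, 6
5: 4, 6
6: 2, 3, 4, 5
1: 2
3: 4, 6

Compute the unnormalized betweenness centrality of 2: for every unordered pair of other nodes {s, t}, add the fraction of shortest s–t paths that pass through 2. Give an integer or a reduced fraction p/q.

Pairs whose geodesics pass through 2 — 1–5: 1; 1–3: 1; 1–4: 1; 1–6: 1.
All other pairs contribute 0.
Summing the contributions gives betweenness(2) = 4.

4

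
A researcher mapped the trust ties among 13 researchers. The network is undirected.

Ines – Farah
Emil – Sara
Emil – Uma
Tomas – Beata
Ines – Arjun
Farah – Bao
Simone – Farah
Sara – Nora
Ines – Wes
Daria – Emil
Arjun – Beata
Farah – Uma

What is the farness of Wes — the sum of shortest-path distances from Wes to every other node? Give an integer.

Distances from Wes: Arjun:2, Bao:3, Beata:3, Daria:5, Emil:4, Farah:2, Ines:1, Nora:6, Sara:5, Simone:3, Tomas:4, Uma:3.
Sum = 2 + 3 + 3 + 5 + 4 + 2 + 1 + 6 + 5 + 3 + 4 + 3 = 41.

41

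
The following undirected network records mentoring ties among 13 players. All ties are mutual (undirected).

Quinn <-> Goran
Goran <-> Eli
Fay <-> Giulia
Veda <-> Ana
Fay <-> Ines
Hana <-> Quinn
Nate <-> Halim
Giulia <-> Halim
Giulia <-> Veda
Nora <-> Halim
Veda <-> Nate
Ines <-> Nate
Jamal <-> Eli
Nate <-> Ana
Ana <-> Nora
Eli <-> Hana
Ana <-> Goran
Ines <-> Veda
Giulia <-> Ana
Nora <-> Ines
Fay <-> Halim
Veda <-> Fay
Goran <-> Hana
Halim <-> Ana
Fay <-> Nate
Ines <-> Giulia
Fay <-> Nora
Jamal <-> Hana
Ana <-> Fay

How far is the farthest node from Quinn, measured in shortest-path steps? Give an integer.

4

Distances from Quinn: Ana:2, Eli:2, Fay:3, Giulia:3, Goran:1, Halim:3, Hana:1, Ines:4, Jamal:2, Nate:3, Nora:3, Veda:3.
The largest is 4 (to Ines), so the eccentricity of Quinn is 4.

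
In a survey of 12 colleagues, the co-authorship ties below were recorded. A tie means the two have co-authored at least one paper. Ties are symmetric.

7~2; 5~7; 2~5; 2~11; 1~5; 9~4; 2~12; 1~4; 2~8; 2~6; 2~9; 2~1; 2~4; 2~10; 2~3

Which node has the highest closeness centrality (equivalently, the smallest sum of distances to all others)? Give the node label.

2

Farness (sum of distances to all others) for each node — 1:19, 2:11, 3:21, 4:19, 5:19, 6:21, 7:20, 8:21, 9:20, 10:21, 11:21, 12:21.
The smallest farness is 11, for 2, so 2 has the highest closeness.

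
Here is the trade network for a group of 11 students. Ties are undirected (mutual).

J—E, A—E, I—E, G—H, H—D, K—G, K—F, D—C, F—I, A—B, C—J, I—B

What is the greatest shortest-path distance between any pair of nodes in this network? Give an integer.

5

Eccentricity of each node (its greatest distance to any other): A:5, B:5, C:4, D:5, E:4, F:4, G:5, H:5, I:4, J:4, K:4.
The maximum eccentricity is 5, realized for instance by the pair A–G via A – E – I – F – K – G. So the diameter is 5.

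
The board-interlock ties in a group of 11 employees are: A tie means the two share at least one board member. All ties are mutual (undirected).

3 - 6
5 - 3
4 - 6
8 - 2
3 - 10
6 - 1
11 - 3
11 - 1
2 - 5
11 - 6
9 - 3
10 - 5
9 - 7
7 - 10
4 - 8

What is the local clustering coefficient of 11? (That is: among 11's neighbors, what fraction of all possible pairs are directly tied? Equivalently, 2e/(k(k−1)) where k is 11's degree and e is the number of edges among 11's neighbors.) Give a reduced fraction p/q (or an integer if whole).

11's neighbors: 1, 3, and 6 (k = 3).
Possible neighbor pairs: C(3,2) = 3. Edges among them: 1–6, 3–6 → e = 2.
Clustering(11) = 2/3.

2/3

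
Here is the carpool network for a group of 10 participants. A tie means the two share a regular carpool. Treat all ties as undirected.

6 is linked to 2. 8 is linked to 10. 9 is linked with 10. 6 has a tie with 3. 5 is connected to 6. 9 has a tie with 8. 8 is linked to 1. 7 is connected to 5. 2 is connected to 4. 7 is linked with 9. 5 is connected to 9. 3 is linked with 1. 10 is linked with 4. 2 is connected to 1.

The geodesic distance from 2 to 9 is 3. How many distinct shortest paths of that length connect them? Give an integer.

The shortest distance is 3. The length-3 paths are: 2–6–5–9; 2–4–10–9; 2–1–8–9.
That gives 3 distinct shortest paths.

3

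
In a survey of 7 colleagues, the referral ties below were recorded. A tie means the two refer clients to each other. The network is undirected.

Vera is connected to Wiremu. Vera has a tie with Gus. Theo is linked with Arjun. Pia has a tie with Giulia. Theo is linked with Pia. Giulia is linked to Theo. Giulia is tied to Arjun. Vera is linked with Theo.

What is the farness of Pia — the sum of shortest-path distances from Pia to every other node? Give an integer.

12

Distances from Pia: Arjun:2, Giulia:1, Gus:3, Theo:1, Vera:2, Wiremu:3.
Sum = 2 + 1 + 3 + 1 + 2 + 3 = 12.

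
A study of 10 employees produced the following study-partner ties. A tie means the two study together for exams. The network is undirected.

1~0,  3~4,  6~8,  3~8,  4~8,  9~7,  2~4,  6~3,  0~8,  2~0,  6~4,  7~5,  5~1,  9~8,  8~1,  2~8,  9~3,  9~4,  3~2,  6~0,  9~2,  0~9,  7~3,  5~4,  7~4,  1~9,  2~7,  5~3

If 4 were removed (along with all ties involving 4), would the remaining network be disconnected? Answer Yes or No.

Even without 4, every remaining node can still reach every other (the residual graph is connected), so 4 is not a cut vertex.

No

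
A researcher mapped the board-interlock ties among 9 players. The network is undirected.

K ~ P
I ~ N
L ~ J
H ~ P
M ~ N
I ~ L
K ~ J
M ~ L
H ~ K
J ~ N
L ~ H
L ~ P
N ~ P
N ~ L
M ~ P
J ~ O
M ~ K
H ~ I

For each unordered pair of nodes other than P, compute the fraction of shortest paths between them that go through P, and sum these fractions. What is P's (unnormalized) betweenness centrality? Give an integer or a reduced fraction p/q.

5/4

Pairs whose geodesics pass through P — L–K: 1/4; M–H: 1/3; K–N: 1/3; N–H: 1/3.
All other pairs contribute 0.
Summing the contributions gives betweenness(P) = 5/4.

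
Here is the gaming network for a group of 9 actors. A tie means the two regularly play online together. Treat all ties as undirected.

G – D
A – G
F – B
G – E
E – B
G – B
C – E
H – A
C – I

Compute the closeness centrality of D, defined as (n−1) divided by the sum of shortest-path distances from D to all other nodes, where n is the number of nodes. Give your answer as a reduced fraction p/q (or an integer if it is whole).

2/5

Distances from D: A:2, B:2, C:3, E:2, F:3, G:1, H:3, I:4. Sum = 20.
n = 9, so closeness = 8/20 = 2/5.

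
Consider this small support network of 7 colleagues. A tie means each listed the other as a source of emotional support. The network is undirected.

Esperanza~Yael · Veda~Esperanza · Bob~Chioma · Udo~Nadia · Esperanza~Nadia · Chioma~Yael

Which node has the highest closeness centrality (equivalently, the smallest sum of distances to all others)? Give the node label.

Farness (sum of distances to all others) for each node — Bob:19, Chioma:14, Esperanza:10, Nadia:13, Udo:18, Veda:15, Yael:11.
The smallest farness is 10, for Esperanza, so Esperanza has the highest closeness.

Esperanza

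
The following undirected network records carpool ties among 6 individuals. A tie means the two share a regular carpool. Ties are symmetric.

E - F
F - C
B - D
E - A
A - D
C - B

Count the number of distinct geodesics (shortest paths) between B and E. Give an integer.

The shortest distance is 3. The length-3 paths are: B–C–F–E; B–D–A–E.
That gives 2 distinct shortest paths.

2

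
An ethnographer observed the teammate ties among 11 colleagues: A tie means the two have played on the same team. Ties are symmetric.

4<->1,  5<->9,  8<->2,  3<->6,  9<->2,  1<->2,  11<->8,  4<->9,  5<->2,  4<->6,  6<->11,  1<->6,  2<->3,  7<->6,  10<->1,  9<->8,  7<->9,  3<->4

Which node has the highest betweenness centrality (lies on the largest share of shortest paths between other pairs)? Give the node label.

1

Unnormalized betweenness of each node: 1:121/12, 2:29/3, 3:13/12, 4:35/12, 5:0, 6:55/6, 7:3/4, 8:3, 9:22/3, 10:0, 11:1.
1 has the largest value, 121/12, making it the main broker — the node through which the most shortest paths run.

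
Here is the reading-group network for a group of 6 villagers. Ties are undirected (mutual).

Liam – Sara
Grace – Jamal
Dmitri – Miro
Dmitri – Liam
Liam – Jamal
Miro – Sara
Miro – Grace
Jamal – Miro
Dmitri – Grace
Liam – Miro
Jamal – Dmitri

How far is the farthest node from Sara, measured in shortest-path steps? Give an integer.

Distances from Sara: Dmitri:2, Grace:2, Jamal:2, Liam:1, Miro:1.
The largest is 2 (to Grace, Dmitri, and Jamal), so the eccentricity of Sara is 2.

2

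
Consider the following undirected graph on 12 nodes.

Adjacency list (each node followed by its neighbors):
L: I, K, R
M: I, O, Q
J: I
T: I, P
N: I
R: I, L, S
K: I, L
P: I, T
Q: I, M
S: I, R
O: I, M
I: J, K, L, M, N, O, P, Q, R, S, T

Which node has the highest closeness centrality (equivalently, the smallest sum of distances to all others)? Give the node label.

Farness (sum of distances to all others) for each node — I:11, J:21, K:20, L:19, M:19, N:21, O:20, P:20, Q:20, R:19, S:20, T:20.
The smallest farness is 11, for I, so I has the highest closeness.

I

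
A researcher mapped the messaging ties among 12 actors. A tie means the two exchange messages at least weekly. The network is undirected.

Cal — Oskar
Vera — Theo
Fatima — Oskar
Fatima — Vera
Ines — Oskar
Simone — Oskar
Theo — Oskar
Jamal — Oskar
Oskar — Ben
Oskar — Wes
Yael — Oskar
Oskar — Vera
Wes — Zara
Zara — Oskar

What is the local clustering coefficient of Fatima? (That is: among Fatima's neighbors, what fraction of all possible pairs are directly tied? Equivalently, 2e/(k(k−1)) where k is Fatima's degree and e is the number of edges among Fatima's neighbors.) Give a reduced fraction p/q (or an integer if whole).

Fatima's neighbors: Oskar and Vera (k = 2).
Possible neighbor pairs: C(2,2) = 1. Edges among them: Oskar–Vera → e = 1.
Clustering(Fatima) = 1/1.

1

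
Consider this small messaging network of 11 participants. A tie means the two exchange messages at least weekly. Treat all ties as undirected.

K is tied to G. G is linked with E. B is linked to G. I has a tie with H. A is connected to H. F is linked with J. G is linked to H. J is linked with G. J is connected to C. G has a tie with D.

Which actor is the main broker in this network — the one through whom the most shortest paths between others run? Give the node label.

G

Unnormalized betweenness of each node: A:0, B:0, C:0, D:0, E:0, F:0, G:39, H:17, I:0, J:17, K:0.
G has the largest value, 39, making it the main broker — the node through which the most shortest paths run.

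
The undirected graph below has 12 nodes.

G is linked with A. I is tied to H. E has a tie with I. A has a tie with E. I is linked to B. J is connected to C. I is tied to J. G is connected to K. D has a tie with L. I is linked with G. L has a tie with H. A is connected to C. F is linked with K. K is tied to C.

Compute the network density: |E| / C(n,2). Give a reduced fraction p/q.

7/33

There are 14 edges and 12 nodes, so the maximum possible is C(12,2) = 66.
Density = 14/66 = 7/33.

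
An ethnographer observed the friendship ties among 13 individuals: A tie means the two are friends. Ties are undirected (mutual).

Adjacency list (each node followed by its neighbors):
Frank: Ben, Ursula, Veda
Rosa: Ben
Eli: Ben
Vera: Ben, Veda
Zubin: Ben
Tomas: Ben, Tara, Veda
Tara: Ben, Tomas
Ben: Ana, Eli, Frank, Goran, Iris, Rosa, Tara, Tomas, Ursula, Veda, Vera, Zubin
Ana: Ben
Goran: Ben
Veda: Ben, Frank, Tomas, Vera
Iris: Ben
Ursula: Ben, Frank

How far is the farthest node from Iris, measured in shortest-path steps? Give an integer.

2

Distances from Iris: Ana:2, Ben:1, Eli:2, Frank:2, Goran:2, Rosa:2, Tara:2, Tomas:2, Ursula:2, Veda:2, Vera:2, Zubin:2.
The largest is 2 (to Ursula, Rosa, Veda, Tomas, Vera, Frank, Ana, Tara, Eli, Zubin, and Goran), so the eccentricity of Iris is 2.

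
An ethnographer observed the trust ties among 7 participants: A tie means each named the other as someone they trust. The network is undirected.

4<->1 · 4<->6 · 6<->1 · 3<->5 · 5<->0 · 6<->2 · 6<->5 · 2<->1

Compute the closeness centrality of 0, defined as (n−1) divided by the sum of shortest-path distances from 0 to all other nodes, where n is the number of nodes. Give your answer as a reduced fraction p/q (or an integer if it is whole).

3/7

Distances from 0: 1:3, 2:3, 3:2, 4:3, 5:1, 6:2. Sum = 14.
n = 7, so closeness = 6/14 = 3/7.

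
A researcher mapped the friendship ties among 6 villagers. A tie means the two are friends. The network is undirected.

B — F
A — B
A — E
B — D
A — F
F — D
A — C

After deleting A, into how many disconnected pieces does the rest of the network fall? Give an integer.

3

Without A, the remaining ties split the others into: {C}; {E}; {B, D, F}.
That's 3 separate components.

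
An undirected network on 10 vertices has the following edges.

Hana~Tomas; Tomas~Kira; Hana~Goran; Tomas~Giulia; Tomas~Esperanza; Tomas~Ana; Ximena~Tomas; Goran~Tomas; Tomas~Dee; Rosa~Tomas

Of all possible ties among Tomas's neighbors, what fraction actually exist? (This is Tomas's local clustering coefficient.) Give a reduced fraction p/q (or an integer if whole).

Tomas's neighbors: Ana, Dee, Esperanza, Giulia, Goran, Hana, Kira, Rosa, and Ximena (k = 9).
Possible neighbor pairs: C(9,2) = 36. Edges among them: Goran–Hana → e = 1.
Clustering(Tomas) = 1/36.

1/36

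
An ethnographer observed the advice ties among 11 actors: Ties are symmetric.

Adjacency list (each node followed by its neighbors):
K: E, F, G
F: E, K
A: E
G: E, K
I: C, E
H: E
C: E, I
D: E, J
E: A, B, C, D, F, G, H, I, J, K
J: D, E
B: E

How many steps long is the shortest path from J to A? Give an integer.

One shortest route is J – E – A, which uses 2 edges, and J and A are not directly tied, so nothing shorter exists. So d(J,A) = 2.

2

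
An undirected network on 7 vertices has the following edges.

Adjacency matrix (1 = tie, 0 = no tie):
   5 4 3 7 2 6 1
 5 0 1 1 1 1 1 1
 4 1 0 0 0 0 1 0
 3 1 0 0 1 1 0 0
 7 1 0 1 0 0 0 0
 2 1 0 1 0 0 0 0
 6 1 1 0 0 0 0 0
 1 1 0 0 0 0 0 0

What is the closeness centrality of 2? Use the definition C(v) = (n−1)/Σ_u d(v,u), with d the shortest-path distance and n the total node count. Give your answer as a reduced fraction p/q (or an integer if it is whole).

3/5

Distances from 2: 1:2, 3:1, 4:2, 5:1, 6:2, 7:2. Sum = 10.
n = 7, so closeness = 6/10 = 3/5.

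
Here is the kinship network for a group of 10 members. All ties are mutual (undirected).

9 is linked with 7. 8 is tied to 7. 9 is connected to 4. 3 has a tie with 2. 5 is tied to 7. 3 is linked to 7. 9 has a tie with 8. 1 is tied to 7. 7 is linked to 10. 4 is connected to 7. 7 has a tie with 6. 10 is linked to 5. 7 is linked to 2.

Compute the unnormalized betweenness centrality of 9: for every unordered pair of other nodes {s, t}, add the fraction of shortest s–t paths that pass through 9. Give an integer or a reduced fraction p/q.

Pairs whose geodesics pass through 9 — 8–4: 1/2.
All other pairs contribute 0.
Summing the contributions gives betweenness(9) = 1/2.

1/2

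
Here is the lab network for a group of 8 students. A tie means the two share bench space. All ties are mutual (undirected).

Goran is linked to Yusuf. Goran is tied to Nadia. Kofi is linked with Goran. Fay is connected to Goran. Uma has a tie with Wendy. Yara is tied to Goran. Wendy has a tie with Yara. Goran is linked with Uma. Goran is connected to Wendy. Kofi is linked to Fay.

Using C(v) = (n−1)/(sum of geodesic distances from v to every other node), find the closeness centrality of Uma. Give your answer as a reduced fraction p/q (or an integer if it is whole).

Distances from Uma: Fay:2, Goran:1, Kofi:2, Nadia:2, Wendy:1, Yara:2, Yusuf:2. Sum = 12.
n = 8, so closeness = 7/12.

7/12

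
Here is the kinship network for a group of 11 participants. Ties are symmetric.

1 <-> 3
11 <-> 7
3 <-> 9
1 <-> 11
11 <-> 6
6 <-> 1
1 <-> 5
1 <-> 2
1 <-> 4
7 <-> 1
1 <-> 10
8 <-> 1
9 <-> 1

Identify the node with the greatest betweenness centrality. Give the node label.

Unnormalized betweenness of each node: 1:83/2, 2:0, 3:0, 4:0, 5:0, 6:0, 7:0, 8:0, 9:0, 10:0, 11:1/2.
1 has the largest value, 83/2, making it the main broker — the node through which the most shortest paths run.

1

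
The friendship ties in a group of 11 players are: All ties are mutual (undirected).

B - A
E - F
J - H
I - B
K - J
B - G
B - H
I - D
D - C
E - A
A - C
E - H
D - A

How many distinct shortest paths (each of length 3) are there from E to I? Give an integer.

The shortest distance is 3. The length-3 paths are: E–A–D–I; E–H–B–I; E–A–B–I.
That gives 3 distinct shortest paths.

3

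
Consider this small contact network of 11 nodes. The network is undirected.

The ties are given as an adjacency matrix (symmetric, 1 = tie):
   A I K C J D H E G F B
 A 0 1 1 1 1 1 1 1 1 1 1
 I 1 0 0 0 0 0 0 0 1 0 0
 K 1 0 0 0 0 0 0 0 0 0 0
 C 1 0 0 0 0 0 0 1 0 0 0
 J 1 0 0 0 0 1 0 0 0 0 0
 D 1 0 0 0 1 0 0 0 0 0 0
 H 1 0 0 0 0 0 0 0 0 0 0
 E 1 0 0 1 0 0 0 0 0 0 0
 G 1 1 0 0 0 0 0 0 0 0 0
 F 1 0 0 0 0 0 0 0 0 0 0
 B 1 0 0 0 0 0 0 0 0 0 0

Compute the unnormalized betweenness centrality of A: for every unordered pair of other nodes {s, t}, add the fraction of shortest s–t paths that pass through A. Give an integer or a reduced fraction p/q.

42

Pairs whose geodesics pass through A — I–K: 1; I–C: 1; I–J: 1; I–D: 1; I–H: 1; I–E: 1; I–F: 1; I–B: 1; K–C: 1; K–J: 1; K–D: 1; K–H: 1; K–E: 1; K–G: 1 … (+28 more pairs).
All other pairs contribute 0.
Summing the contributions gives betweenness(A) = 42.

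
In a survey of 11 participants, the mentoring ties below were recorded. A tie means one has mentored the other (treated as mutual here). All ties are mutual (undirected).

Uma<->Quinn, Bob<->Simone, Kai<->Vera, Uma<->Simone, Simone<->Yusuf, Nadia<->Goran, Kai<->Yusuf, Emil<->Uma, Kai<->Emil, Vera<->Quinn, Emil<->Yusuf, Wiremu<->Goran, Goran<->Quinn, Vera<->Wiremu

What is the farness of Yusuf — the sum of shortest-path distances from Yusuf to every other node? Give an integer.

24

Distances from Yusuf: Bob:2, Emil:1, Goran:4, Kai:1, Nadia:5, Quinn:3, Simone:1, Uma:2, Vera:2, Wiremu:3.
Sum = 2 + 1 + 4 + 1 + 5 + 3 + 1 + 2 + 2 + 3 = 24.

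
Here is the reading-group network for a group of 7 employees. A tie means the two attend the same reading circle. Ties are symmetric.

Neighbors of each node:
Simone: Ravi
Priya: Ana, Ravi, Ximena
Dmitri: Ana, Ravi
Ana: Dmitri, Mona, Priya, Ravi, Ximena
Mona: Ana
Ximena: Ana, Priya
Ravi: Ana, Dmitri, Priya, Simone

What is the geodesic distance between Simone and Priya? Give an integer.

2

One shortest route is Simone – Ravi – Priya, which uses 2 edges, and Simone and Priya are not directly tied, so nothing shorter exists. So d(Simone,Priya) = 2.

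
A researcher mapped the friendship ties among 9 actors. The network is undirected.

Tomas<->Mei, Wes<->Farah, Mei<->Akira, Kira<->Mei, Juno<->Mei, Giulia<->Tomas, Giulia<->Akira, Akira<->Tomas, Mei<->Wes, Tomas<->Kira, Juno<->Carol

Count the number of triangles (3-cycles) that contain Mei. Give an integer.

Mei's neighbors: Akira, Juno, Kira, Tomas, and Wes.
Neighbor pairs that are themselves tied: Mei–Akira–Tomas; Mei–Kira–Tomas. Each forms one triangle with Mei, for 2 in total.

2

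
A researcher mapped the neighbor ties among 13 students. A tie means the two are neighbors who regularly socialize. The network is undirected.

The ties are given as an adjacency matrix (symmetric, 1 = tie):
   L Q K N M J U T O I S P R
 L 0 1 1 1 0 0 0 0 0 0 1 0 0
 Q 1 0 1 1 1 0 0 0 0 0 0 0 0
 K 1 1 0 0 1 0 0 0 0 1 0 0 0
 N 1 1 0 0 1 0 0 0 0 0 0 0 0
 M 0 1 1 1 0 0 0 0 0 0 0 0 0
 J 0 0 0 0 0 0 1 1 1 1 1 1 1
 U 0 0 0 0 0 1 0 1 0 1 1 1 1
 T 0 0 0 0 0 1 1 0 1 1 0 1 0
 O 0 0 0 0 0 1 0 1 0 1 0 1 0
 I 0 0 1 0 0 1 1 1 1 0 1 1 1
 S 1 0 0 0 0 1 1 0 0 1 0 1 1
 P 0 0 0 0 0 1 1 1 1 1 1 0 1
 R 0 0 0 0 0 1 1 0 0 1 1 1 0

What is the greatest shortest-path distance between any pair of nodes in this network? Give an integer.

Eccentricity of each node (its greatest distance to any other): I:3, J:3, K:2, L:3, M:3, N:4, O:4, P:3, Q:3, R:3, S:3, T:4, U:3.
The maximum eccentricity is 4, realized for instance by the pair N–T via N – L – S – J – T. So the diameter is 4.

4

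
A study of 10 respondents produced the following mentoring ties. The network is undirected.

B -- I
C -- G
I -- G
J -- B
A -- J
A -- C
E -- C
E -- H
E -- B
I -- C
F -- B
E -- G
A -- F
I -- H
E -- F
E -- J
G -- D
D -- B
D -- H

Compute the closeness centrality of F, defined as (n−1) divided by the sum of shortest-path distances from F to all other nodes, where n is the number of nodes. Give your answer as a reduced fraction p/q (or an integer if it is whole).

Distances from F: A:1, B:1, C:2, D:2, E:1, G:2, H:2, I:2, J:2. Sum = 15.
n = 10, so closeness = 9/15 = 3/5.

3/5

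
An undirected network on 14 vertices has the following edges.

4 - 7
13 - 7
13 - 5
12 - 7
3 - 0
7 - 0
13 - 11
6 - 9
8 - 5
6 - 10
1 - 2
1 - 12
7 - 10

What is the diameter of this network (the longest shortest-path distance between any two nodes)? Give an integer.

6

Eccentricity of each node (its greatest distance to any other): 0:4, 1:5, 2:6, 3:5, 4:4, 5:5, 6:5, 7:3, 8:6, 9:6, 10:4, 11:5, 12:4, 13:4.
The maximum eccentricity is 6, realized for instance by the pair 8–9 via 8 – 5 – 13 – 7 – 10 – 6 – 9. So the diameter is 6.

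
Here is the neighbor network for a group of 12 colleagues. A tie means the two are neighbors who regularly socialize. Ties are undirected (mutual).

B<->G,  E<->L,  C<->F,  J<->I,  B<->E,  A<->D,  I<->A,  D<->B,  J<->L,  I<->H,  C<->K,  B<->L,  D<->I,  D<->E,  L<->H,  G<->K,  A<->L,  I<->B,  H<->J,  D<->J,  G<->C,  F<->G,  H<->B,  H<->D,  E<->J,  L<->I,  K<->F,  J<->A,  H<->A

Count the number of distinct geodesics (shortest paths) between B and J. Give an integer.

The shortest distance is 2. The length-2 paths are: B–D–J; B–H–J; B–L–J; B–I–J; B–E–J.
That gives 5 distinct shortest paths.

5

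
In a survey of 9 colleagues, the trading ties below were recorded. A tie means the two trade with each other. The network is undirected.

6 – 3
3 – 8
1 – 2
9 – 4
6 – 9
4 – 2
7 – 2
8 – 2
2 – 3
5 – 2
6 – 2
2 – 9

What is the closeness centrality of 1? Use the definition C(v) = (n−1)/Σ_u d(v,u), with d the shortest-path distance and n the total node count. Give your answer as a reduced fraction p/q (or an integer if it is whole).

Distances from 1: 2:1, 3:2, 4:2, 5:2, 6:2, 7:2, 8:2, 9:2. Sum = 15.
n = 9, so closeness = 8/15.

8/15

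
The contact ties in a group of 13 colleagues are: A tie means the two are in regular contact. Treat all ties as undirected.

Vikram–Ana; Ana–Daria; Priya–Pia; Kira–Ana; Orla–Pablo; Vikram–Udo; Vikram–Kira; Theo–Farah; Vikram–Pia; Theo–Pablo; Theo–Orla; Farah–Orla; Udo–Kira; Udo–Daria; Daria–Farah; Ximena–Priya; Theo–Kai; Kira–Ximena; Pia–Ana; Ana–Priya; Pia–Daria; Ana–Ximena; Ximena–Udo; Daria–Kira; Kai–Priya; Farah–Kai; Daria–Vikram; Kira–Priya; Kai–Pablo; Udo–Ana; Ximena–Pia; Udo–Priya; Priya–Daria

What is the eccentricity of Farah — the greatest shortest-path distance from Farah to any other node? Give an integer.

3

Distances from Farah: Ana:2, Daria:1, Kai:1, Kira:2, Orla:1, Pablo:2, Pia:2, Priya:2, Theo:1, Udo:2, Vikram:2, Ximena:3.
The largest is 3 (to Ximena), so the eccentricity of Farah is 3.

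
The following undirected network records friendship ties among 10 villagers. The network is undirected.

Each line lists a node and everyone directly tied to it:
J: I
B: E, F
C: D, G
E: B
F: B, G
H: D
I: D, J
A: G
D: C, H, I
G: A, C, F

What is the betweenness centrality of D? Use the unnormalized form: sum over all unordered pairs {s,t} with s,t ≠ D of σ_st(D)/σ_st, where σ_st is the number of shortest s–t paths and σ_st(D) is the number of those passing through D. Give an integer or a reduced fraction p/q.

20

Pairs whose geodesics pass through D — J–H: 1; J–F: 1; J–G: 1; J–C: 1; J–A: 1; J–E: 1; J–B: 1; H–F: 1; H–G: 1; H–C: 1; H–A: 1; H–I: 1; H–E: 1; H–B: 1 … (+6 more pairs).
All other pairs contribute 0.
Summing the contributions gives betweenness(D) = 20.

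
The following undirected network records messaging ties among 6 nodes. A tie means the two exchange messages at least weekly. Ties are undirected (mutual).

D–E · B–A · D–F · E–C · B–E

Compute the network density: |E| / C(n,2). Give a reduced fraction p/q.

There are 5 edges and 6 nodes, so the maximum possible is C(6,2) = 15.
Density = 5/15 = 1/3.

1/3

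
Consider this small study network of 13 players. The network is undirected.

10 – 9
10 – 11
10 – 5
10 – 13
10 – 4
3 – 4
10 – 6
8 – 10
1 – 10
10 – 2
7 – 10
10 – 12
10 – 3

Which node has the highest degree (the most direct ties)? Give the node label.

10

Degrees — 1:1, 2:1, 3:2, 4:2, 5:1, 6:1, 7:1, 8:1, 9:1, 10:12, 11:1, 12:1, 13:1.
The maximum is 12, attained only by 10.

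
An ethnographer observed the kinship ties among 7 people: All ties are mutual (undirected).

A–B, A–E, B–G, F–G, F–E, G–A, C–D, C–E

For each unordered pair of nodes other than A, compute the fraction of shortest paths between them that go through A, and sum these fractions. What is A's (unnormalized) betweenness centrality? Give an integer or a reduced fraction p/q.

9/2

Pairs whose geodesics pass through A — E–G: 1/2; E–B: 1; D–G: 1/2; D–B: 1; G–C: 1/2; B–C: 1.
All other pairs contribute 0.
Summing the contributions gives betweenness(A) = 9/2.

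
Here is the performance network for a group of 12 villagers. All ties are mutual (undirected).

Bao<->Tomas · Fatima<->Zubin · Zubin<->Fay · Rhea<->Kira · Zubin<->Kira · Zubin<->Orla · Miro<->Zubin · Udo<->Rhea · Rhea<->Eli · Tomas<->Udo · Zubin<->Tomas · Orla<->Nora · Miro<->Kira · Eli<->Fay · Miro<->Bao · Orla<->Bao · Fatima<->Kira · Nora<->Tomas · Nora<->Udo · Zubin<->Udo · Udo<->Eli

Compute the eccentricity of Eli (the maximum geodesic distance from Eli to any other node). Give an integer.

Distances from Eli: Bao:3, Fatima:3, Fay:1, Kira:2, Miro:3, Nora:2, Orla:3, Rhea:1, Tomas:2, Udo:1, Zubin:2.
The largest is 3 (to Orla, Miro, Fatima, and Bao), so the eccentricity of Eli is 3.

3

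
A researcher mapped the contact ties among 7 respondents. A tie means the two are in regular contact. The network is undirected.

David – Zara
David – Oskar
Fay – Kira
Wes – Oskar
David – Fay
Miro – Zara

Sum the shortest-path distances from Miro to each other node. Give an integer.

Distances from Miro: David:2, Fay:3, Kira:4, Oskar:3, Wes:4, Zara:1.
Sum = 2 + 3 + 4 + 3 + 4 + 1 = 17.

17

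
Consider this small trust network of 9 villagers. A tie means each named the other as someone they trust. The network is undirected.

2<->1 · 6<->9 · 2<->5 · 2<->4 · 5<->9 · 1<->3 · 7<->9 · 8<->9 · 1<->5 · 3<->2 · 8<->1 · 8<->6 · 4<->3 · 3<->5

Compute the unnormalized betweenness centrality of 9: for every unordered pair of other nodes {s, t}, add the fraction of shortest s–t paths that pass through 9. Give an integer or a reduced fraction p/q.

Pairs whose geodesics pass through 9 — 5–8: 1/2; 5–6: 1; 5–7: 1; 4–6: 2/4; 4–7: 2/2; 3–6: 1/2; 3–7: 1; 2–6: 1/2; 2–7: 1; 1–7: 2/2; 8–7: 1; 6–7: 1.
All other pairs contribute 0.
Summing the contributions gives betweenness(9) = 10.

10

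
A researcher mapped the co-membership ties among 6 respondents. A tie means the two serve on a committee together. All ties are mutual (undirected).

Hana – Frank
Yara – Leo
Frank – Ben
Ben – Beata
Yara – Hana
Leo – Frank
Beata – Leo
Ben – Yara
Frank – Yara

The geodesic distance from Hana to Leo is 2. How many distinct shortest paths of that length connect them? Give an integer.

2

The shortest distance is 2. The length-2 paths are: Hana–Frank–Leo; Hana–Yara–Leo.
That gives 2 distinct shortest paths.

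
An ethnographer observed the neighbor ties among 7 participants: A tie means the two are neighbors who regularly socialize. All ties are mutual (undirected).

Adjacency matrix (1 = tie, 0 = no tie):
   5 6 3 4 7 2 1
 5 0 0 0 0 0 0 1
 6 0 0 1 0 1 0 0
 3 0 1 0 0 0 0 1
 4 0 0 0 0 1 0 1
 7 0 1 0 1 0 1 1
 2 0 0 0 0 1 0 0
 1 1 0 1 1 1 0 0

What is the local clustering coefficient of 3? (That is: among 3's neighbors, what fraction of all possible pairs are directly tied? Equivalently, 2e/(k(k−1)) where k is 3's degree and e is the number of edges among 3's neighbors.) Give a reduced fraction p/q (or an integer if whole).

0

3's neighbors: 1 and 6 (k = 2).
Possible neighbor pairs: C(2,2) = 1. Edges among them: none → e = 0.
Clustering(3) = 0/1.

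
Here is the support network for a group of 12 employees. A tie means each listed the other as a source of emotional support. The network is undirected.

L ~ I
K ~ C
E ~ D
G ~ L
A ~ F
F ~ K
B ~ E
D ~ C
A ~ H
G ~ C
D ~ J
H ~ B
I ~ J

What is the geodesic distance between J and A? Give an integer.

One shortest route is J – D – C – K – F – A, which uses 5 edges, and at distance 4 from J we only reach {F, H}, which does not include A. So d(J,A) = 5.

5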